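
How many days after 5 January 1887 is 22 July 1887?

198

January 1887: 31 − 5 = 26 days remain.
Then February 1887 (28), March (31), April (30), May (31), June (30): 28 + 31 + 30 + 31 + 30 = 150 days.
July 1–22, 1887: 22 days.
Total: 26 + 150 + 22 = 198 days.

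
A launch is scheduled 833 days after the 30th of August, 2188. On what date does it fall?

the 11th of December, 2190

Count 833 days after August 30, 2188:
Day-of-year of August 30, 2188: 243.
Day-of-year of December 11, 2190: 345.
2188 has 366 days, so 366 − 243 = 123 days remain in 2188.
Full years: 2189: 365. Sum = 365.
Total: 123 + 365 + 345 = 833 days.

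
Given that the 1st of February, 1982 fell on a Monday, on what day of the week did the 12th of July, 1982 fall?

Monday

February 1982: 28 − 1 = 27 days remain (1982 is not a leap year, so February has 28 days).
Then March (31), April (30), May (31), June (30): 31 + 30 + 31 + 30 = 122 days.
July 1–12, 1982: 12 days.
Total: 27 + 122 + 12 = 161 days.
161 is a multiple of 7, so the 12th of July, 1982 falls on the same weekday: Monday.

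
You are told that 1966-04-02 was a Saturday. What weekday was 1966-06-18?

April 1966: 30 − 2 = 28 days remain.
Then May (31): 31 days.
June 1–18, 1966: 18 days.
Total: 28 + 31 + 18 = 77 days.
77 is a multiple of 7, so 1966-06-18 falls on the same weekday: Saturday.

Saturday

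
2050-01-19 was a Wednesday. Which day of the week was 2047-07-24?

Count forward from the earlier date (July 24, 2047) to the later (January 19, 2050):
Day-of-year of July 24, 2047: 205.
Day-of-year of January 19, 2050: 19.
2047 has 365 days, so 365 − 205 = 160 days remain in 2047.
Full years: 2048: 366; 2049: 365. Sum = 731.
Total: 160 + 731 + 19 = 910 days.
910 is a multiple of 7, so 2047-07-24 falls on the same weekday: Wednesday.

Wednesday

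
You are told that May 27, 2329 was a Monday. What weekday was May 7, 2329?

Count forward from the earlier date (May 7, 2329) to the later (May 27, 2329):
Within May 2329: 27 − 7 = 20 days.
20 mod 7 = 6, so 6 days before Monday is Tuesday.

Tuesday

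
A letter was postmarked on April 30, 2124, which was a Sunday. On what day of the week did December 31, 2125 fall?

April 2124: 30 − 30 = 0 days remain.
Then 19 full months totalling 579 days.
December 1–31, 2125: 31 days.
Total: 0 + 579 + 31 = 610 days.
610 mod 7 = 1, so 1 day after Sunday is Monday.

Monday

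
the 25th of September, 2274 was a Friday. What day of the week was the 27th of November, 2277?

Tuesday

September 25, 2274 → September 25, 2275: 365 days.
September 25, 2275 → September 25, 2276: 366 days (2276 is a leap year).
September 25, 2276 → September 25, 2277: 365 days.
September 2277: 30 − 25 = 5 days remain.
Then October (31): 31 days.
November 1–27, 2277: 27 days.
Residual: 63 days.
Total: 1159 days.
1159 mod 7 = 4, so 4 days after Friday is Tuesday.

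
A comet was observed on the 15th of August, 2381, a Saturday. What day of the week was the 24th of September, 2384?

Monday

Day-of-year of August 15, 2381: 227.
Day-of-year of September 24, 2384: 268.
2381 has 365 days, so 365 − 227 = 138 days remain in 2381.
Full years: 2382: 365; 2383: 365. Sum = 730.
Total: 138 + 730 + 268 = 1136 days.
1136 mod 7 = 2, so 2 days after Saturday is Monday.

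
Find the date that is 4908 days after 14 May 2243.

20 October 2256

Count 4908 days after May 14, 2243:
From May 14, 2243 to May 14, 2256: 13 years, of which 4 contain a Feb 29 — 9×365 + 4×366 = 4749 days.
May 2256: 31 − 14 = 17 days remain.
Then June (30), July (31), August (31), September (30): 30 + 31 + 31 + 30 = 122 days.
October 1–20, 2256: 20 days.
Residual: 159 days.
Total: 4908 days.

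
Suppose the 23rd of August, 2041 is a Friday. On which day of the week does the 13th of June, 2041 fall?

Thursday

Count forward from the earlier date (June 13, 2041) to the later (August 23, 2041):
June 2041: 30 − 13 = 17 days remain.
Then July (31): 31 days.
August 1–23, 2041: 23 days.
Total: 17 + 31 + 23 = 71 days.
71 mod 7 = 1, so 1 day before Friday is Thursday.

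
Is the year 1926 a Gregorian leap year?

1926 is not a leap year.

No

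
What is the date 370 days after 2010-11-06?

2011-11-11

Count 370 days after November 6, 2010:
November 6, 2010 → November 6, 2011: 365 days.
Within November 2011: 11 − 6 = 5 days.
Total: 370 days.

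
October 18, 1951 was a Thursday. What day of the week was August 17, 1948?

Count forward from the earlier date (August 17, 1948) to the later (October 18, 1951):
August 17, 1948 → August 17, 1949: 365 days.
August 17, 1949 → August 17, 1950: 365 days.
August 17, 1950 → August 17, 1951: 365 days.
August 1951: 31 − 17 = 14 days remain.
Then September (30): 30 days.
October 1–18, 1951: 18 days.
Residual: 62 days.
Total: 1157 days.
1157 mod 7 = 2, so 2 days before Thursday is Tuesday.

Tuesday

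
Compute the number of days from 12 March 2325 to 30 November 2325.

263

March 2325: 31 − 12 = 19 days remain.
Then April (30), May (31), June (30), July (31), August (31), September (30), October (31): 30 + 31 + 30 + 31 + 31 + 30 + 31 = 214 days.
November 1–30, 2325: 30 days.
Total: 19 + 214 + 30 = 263 days.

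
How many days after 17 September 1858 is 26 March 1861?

September 17, 1858 → September 17, 1859: 365 days.
September 17, 1859 → September 17, 1860: 366 days (1860 is a leap year).
September 1860: 30 − 17 = 13 days remain.
Then October (31), November (30), December (31), January (31), February 1861 (28): 31 + 30 + 31 + 31 + 28 = 151 days.
March 1–26, 1861: 26 days.
Residual: 190 days.
Total: 921 days.

921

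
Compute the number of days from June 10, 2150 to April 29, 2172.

From June 10, 2150 to June 10, 2171: 21 years, of which 5 contain a Feb 29 — 16×365 + 5×366 = 7670 days.
June 2171: 30 − 10 = 20 days remain.
Then 9 full months totalling 275 days.
April 1–29, 2172: 29 days.
Residual: 324 days.
Total: 7994 days.

7994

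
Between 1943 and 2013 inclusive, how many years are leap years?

18

Years divisible by 4: 1944, 1948, …, 2012 — 18 in all.
2000 is divisible by 400, so still leap.
No century exceptions apply. Count: 18.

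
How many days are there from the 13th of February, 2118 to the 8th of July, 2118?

145

February 2118: 28 − 13 = 15 days remain (2118 is not a leap year, so February has 28 days).
Then March (31), April (30), May (31), June (30): 31 + 30 + 31 + 30 = 122 days.
July 1–8, 2118: 8 days.
Total: 15 + 122 + 8 = 145 days.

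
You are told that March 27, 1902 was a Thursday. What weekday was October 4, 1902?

March 1902: 31 − 27 = 4 days remain.
Then April (30), May (31), June (30), July (31), August (31), September (30): 30 + 31 + 30 + 31 + 31 + 30 = 183 days.
October 1–4, 1902: 4 days.
Total: 4 + 183 + 4 = 191 days.
191 mod 7 = 2, so 2 days after Thursday is Saturday.

Saturday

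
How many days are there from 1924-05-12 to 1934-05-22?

3662

Day-of-year of May 12, 1924: 133.
Day-of-year of May 22, 1934: 142.
1924 has 366 days, so 366 − 133 = 233 days remain in 1924.
Full years 1925–1933: 7 common + 2 leap = 7×365 + 2×366 = 3287 days.
Total: 233 + 3287 + 142 = 3662 days.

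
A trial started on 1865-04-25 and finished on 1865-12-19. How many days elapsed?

April 1865: 30 − 25 = 5 days remain.
Then May (31), June (30), July (31), August (31), September (30), October (31), November (30): 31 + 30 + 31 + 31 + 30 + 31 + 30 = 214 days.
December 1–19, 1865: 19 days.
Total: 5 + 214 + 19 = 238 days.

238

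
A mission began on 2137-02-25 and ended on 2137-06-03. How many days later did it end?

February 2137: 28 − 25 = 3 days remain (2137 is not a leap year, so February has 28 days).
Then March (31), April (30), May (31): 31 + 30 + 31 = 92 days.
June 1–3, 2137: 3 days.
Total: 3 + 92 + 3 = 98 days.

98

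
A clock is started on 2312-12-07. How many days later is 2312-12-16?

9

Within December 2312: 16 − 7 = 9 days.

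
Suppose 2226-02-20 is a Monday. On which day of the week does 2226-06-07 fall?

Wednesday

February 2226: 28 − 20 = 8 days remain (2226 is not a leap year, so February has 28 days).
Then March (31), April (30), May (31): 31 + 30 + 31 = 92 days.
June 1–7, 2226: 7 days.
Total: 8 + 92 + 7 = 107 days.
107 mod 7 = 2, so 2 days after Monday is Wednesday.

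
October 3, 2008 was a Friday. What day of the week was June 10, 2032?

Thursday

Day-of-year of October 3, 2008: 277.
Day-of-year of June 10, 2032: 162.
2008 has 366 days, so 366 − 277 = 89 days remain in 2008.
Full years 2009–2031: 18 common + 5 leap = 18×365 + 5×366 = 8400 days.
Total: 89 + 8400 + 162 = 8651 days.
8651 mod 7 = 6, so 6 days after Friday is Thursday.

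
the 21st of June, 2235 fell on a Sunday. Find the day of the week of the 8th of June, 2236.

June 2235: 30 − 21 = 9 days remain.
Then 11 full months totalling 336 days.
June 1–8, 2236: 8 days.
Residual: 353 days.
Total: 353 days.
353 mod 7 = 3, so 3 days after Sunday is Wednesday.

Wednesday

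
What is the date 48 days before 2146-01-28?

2145-12-11

Count 48 days before January 28, 2146:
December 2145: 31 − 11 = 20 days remain.
January 1–28, 2146: 28 days.
Residual: 48 days.
Total: 48 days.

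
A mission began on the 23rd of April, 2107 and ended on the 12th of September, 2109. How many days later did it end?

873

Day-of-year of April 23, 2107: 113.
Day-of-year of September 12, 2109: 255.
2107 has 365 days, so 365 − 113 = 252 days remain in 2107.
Full years: 2108: 366. Sum = 366.
Total: 252 + 366 + 255 = 873 days.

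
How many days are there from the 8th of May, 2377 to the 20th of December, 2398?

From May 8, 2377 to May 8, 2398: 21 years, of which 5 contain a Feb 29 — 16×365 + 5×366 = 7670 days.
May 2398: 31 − 8 = 23 days remain.
Then June (30), July (31), August (31), September (30), October (31), November (30): 30 + 31 + 31 + 30 + 31 + 30 = 183 days.
December 1–20, 2398: 20 days.
Residual: 226 days.
Total: 7896 days.

7896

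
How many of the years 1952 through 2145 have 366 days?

Years divisible by 4: 1952, 1956, …, 2144 — 49 in all.
Of these, 2100 is divisible by 100 but not 400, so not leap.
2000 is divisible by 400, so still leap.
Leap years: 49 − 1 = 48.

48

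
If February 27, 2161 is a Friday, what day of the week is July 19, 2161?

February 2161: 28 − 27 = 1 day remains (2161 is not a leap year, so February has 28 days).
Then March (31), April (30), May (31), June (30): 31 + 30 + 31 + 30 = 122 days.
July 1–19, 2161: 19 days.
Total: 1 + 122 + 19 = 142 days.
142 mod 7 = 2, so 2 days after Friday is Sunday.

Sunday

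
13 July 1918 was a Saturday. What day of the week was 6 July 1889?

Count forward from the earlier date (July 6, 1889) to the later (July 13, 1918):
From July 6, 1889 to July 6, 1918: 29 years, of which 6 contain a Feb 29 — 23×365 + 6×366 = 10591 days.
(1900 is not a leap year (divisible by 100 but not 400).)
Within July 1918: 13 − 6 = 7 days.
Total: 10598 days.
10598 is a multiple of 7, so 6 July 1889 falls on the same weekday: Saturday.

Saturday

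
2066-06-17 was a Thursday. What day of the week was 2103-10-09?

Tuesday

From June 17, 2066 to June 17, 2103: 37 years, of which 8 contain a Feb 29 — 29×365 + 8×366 = 13513 days.
(2100 is not a leap year (divisible by 100 but not 400).)
June 2103: 30 − 17 = 13 days remain.
Then July (31), August (31), September (30): 31 + 31 + 30 = 92 days.
October 1–9, 2103: 9 days.
Residual: 114 days.
Total: 13627 days.
13627 mod 7 = 5, so 5 days after Thursday is Tuesday.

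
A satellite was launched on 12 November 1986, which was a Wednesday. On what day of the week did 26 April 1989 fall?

Wednesday

Day-of-year of November 12, 1986: 316.
Day-of-year of April 26, 1989: 116.
1986 has 365 days, so 365 − 316 = 49 days remain in 1986.
Full years: 1987: 365; 1988: 366. Sum = 731.
Total: 49 + 731 + 116 = 896 days.
896 is a multiple of 7, so 26 April 1989 falls on the same weekday: Wednesday.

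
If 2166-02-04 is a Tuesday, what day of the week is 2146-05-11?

Count forward from the earlier date (May 11, 2146) to the later (February 4, 2166):
From May 11, 2146 to May 11, 2165: 19 years, of which 5 contain a Feb 29 — 14×365 + 5×366 = 6940 days.
May 2165: 31 − 11 = 20 days remain.
Then June (30), July (31), August (31), September (30), October (31), November (30), December (31), January (31): 30 + 31 + 31 + 30 + 31 + 30 + 31 + 31 = 245 days.
February 1–4, 2166: 4 days (2166 is not a leap year).
Residual: 269 days.
Total: 7209 days.
7209 mod 7 = 6, so 6 days before Tuesday is Wednesday.

Wednesday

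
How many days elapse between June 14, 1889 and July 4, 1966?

28143

From June 14, 1889 to June 14, 1966: 77 years, of which 18 contain a Feb 29 — 59×365 + 18×366 = 28123 days.
(1900 is not a leap year (divisible by 100 but not 400).)
June 1966: 30 − 14 = 16 days remain.
July 1–4, 1966: 4 days.
Residual: 20 days.
Total: 28143 days.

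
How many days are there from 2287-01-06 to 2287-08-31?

237

January 2287: 31 − 6 = 25 days remain.
Then February 2287 (28), March (31), April (30), May (31), June (30), July (31): 28 + 31 + 30 + 31 + 30 + 31 = 181 days.
August 1–31, 2287: 31 days.
Total: 25 + 181 + 31 = 237 days.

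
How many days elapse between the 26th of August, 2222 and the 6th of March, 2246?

8593

Day-of-year of August 26, 2222: 238.
Day-of-year of March 6, 2246: 65.
2222 has 365 days, so 365 − 238 = 127 days remain in 2222.
Full years 2223–2245: 17 common + 6 leap = 17×365 + 6×366 = 8401 days.
Total: 127 + 8401 + 65 = 8593 days.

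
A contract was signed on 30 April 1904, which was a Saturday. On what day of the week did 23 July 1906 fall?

Monday

April 1904: 30 − 30 = 0 days remain.
Then 26 full months totalling 791 days.
July 1–23, 1906: 23 days.
Total: 0 + 791 + 23 = 814 days.
814 mod 7 = 2, so 2 days after Saturday is Monday.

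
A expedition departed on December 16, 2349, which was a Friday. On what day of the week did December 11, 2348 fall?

Count forward from the earlier date (December 11, 2348) to the later (December 16, 2349):
Day-of-year of December 11, 2348: 346.
Day-of-year of December 16, 2349: 350.
2348 has 366 days, so 366 − 346 = 20 days remain in 2348.
Total: 20 + 350 = 370 days.
370 mod 7 = 6, so 6 days before Friday is Saturday.

Saturday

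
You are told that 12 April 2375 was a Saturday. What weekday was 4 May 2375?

Sunday

April 2375: 30 − 12 = 18 days remain.
May 1–4, 2375: 4 days.
Total: 18 + 4 = 22 days.
22 mod 7 = 1, so 1 day after Saturday is Sunday.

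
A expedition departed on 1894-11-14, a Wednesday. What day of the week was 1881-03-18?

Count forward from the earlier date (March 18, 1881) to the later (November 14, 1894):
Day-of-year of March 18, 1881: 77.
Day-of-year of November 14, 1894: 318.
1881 has 365 days, so 365 − 77 = 288 days remain in 1881.
Full years 1882–1893: 9 common + 3 leap = 9×365 + 3×366 = 4383 days.
Total: 288 + 4383 + 318 = 4989 days.
4989 mod 7 = 5, so 5 days before Wednesday is Friday.

Friday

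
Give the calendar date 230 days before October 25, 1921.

March 9, 1921

Count 230 days before October 25, 1921:
March 1921: 31 − 9 = 22 days remain.
Then April (30), May (31), June (30), July (31), August (31), September (30): 30 + 31 + 30 + 31 + 31 + 30 = 183 days.
October 1–25, 1921: 25 days.
Total: 22 + 183 + 25 = 230 days.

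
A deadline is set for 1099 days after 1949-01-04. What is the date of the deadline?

1952-01-08

Count 1099 days after January 4, 1949:
Day-of-year of January 4, 1949: 4.
Day-of-year of January 8, 1952: 8.
1949 has 365 days, so 365 − 4 = 361 days remain in 1949.
Full years: 1950: 365; 1951: 365. Sum = 730.
Total: 361 + 730 + 8 = 1099 days.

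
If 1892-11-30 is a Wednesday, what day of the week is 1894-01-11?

November 1892: 30 − 30 = 0 days remain.
Then 13 full months totalling 396 days.
January 1–11, 1894: 11 days.
Total: 0 + 396 + 11 = 407 days.
407 mod 7 = 1, so 1 day after Wednesday is Thursday.

Thursday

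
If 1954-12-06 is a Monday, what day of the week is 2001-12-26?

Wednesday

From December 6, 1954 to December 6, 2001: 47 years, of which 12 contain a Feb 29 — 35×365 + 12×366 = 17167 days.
(2000 is a leap year (divisible by 400).)
Within December 2001: 26 − 6 = 20 days.
Total: 17187 days.
17187 mod 7 = 2, so 2 days after Monday is Wednesday.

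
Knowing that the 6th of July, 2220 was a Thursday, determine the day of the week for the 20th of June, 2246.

Saturday

From July 6, 2220 to July 6, 2245: 25 years, of which 6 contain a Feb 29 — 19×365 + 6×366 = 9131 days.
July 2245: 31 − 6 = 25 days remain.
Then 10 full months totalling 304 days.
June 1–20, 2246: 20 days.
Residual: 349 days.
Total: 9480 days.
9480 mod 7 = 2, so 2 days after Thursday is Saturday.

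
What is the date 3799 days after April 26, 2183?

September 19, 2193

Count 3799 days after April 26, 2183:
From April 26, 2183 to April 26, 2193: 10 years, of which 3 contain a Feb 29 — 7×365 + 3×366 = 3653 days.
April 2193: 30 − 26 = 4 days remain.
Then May (31), June (30), July (31), August (31): 31 + 30 + 31 + 31 = 123 days.
September 1–19, 2193: 19 days.
Residual: 146 days.
Total: 3799 days.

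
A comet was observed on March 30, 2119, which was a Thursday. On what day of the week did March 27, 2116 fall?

Count forward from the earlier date (March 27, 2116) to the later (March 30, 2119):
March 27, 2116 → March 27, 2117: 365 days.
March 27, 2117 → March 27, 2118: 365 days.
March 27, 2118 → March 27, 2119: 365 days.
Within March 2119: 30 − 27 = 3 days.
Total: 1098 days.
1098 mod 7 = 6, so 6 days before Thursday is Friday.

Friday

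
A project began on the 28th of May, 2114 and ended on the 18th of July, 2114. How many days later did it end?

51

May 2114: 31 − 28 = 3 days remain.
Then June (30): 30 days.
July 1–18, 2114: 18 days.
Total: 3 + 30 + 18 = 51 days.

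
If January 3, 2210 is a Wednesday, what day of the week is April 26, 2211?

January 2210: 31 − 3 = 28 days remain.
Then 14 full months totalling 424 days.
April 1–26, 2211: 26 days.
Total: 28 + 424 + 26 = 478 days.
478 mod 7 = 2, so 2 days after Wednesday is Friday.

Friday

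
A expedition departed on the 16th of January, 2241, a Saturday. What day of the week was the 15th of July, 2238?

Sunday

Count forward from the earlier date (July 15, 2238) to the later (January 16, 2241):
July 15, 2238 → July 15, 2239: 365 days.
July 15, 2239 → July 15, 2240: 366 days (2240 is a leap year).
July 2240: 31 − 15 = 16 days remain.
Then August (31), September (30), October (31), November (30), December (31): 31 + 30 + 31 + 30 + 31 = 153 days.
January 1–16, 2241: 16 days.
Residual: 185 days.
Total: 916 days.
916 mod 7 = 6, so 6 days before Saturday is Sunday.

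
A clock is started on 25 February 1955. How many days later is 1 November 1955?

249

February 1955: 28 − 25 = 3 days remain (1955 is not a leap year, so February has 28 days).
Then March (31), April (30), May (31), June (30), July (31), August (31), September (30), October (31): 31 + 30 + 31 + 30 + 31 + 31 + 30 + 31 = 245 days.
November 1, 1955: 1 day.
Total: 3 + 245 + 1 = 249 days.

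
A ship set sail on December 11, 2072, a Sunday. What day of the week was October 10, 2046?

Count forward from the earlier date (October 10, 2046) to the later (December 11, 2072):
Day-of-year of October 10, 2046: 283.
Day-of-year of December 11, 2072: 346.
2046 has 365 days, so 365 − 283 = 82 days remain in 2046.
Full years 2047–2071: 19 common + 6 leap = 19×365 + 6×366 = 9131 days.
Total: 82 + 9131 + 346 = 9559 days.
9559 mod 7 = 4, so 4 days before Sunday is Wednesday.

Wednesday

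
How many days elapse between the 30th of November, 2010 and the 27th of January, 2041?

From November 30, 2010 to November 30, 2040: 30 years, of which 8 contain a Feb 29 — 22×365 + 8×366 = 10958 days.
November 2040: 30 − 30 = 0 days remain.
Then December (31): 31 days.
January 1–27, 2041: 27 days.
Residual: 58 days.
Total: 11016 days.

11016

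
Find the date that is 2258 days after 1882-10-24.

1888-12-29

Count 2258 days after October 24, 1882:
Day-of-year of October 24, 1882: 297.
Day-of-year of December 29, 1888: 364.
1882 has 365 days, so 365 − 297 = 68 days remain in 1882.
Full years: 1883: 365; 1884: 366; 1885: 365; 1886: 365; 1887: 365. Sum = 1826.
Total: 68 + 1826 + 364 = 2258 days.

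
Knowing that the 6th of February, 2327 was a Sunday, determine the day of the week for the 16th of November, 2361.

Thursday

Day-of-year of February 6, 2327: 37.
Day-of-year of November 16, 2361: 320.
2327 has 365 days, so 365 − 37 = 328 days remain in 2327.
Full years 2328–2360: 24 common + 9 leap = 24×365 + 9×366 = 12054 days.
Total: 328 + 12054 + 320 = 12702 days.
12702 mod 7 = 4, so 4 days after Sunday is Thursday.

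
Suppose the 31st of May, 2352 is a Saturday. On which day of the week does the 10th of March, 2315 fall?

Count forward from the earlier date (March 10, 2315) to the later (May 31, 2352):
Day-of-year of March 10, 2315: 69.
Day-of-year of May 31, 2352: 152.
2315 has 365 days, so 365 − 69 = 296 days remain in 2315.
Full years 2316–2351: 27 common + 9 leap = 27×365 + 9×366 = 13149 days.
Total: 296 + 13149 + 152 = 13597 days.
13597 mod 7 = 3, so 3 days before Saturday is Wednesday.

Wednesday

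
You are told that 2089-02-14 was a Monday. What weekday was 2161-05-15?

From February 14, 2089 to February 14, 2161: 72 years, of which 17 contain a Feb 29 — 55×365 + 17×366 = 26297 days.
(2100 is not a leap year (divisible by 100 but not 400).)
February 2161: 28 − 14 = 14 days remain (2161 is not a leap year, so February has 28 days).
Then March (31), April (30): 31 + 30 = 61 days.
May 1–15, 2161: 15 days.
Residual: 90 days.
Total: 26387 days.
26387 mod 7 = 4, so 4 days after Monday is Friday.

Friday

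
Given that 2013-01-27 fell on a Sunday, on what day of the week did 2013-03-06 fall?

January 2013: 31 − 27 = 4 days remain.
Then February 2013 (28): 28 days.
March 1–6, 2013: 6 days.
Total: 4 + 28 + 6 = 38 days.
38 mod 7 = 3, so 3 days after Sunday is Wednesday.

Wednesday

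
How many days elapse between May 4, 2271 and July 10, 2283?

From May 4, 2271 to May 4, 2283: 12 years, of which 3 contain a Feb 29 — 9×365 + 3×366 = 4383 days.
May 2283: 31 − 4 = 27 days remain.
Then June (30): 30 days.
July 1–10, 2283: 10 days.
Residual: 67 days.
Total: 4450 days.

4450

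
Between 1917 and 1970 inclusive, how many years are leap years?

Years divisible by 4: 1920, 1924, …, 1968 — 13 in all.
No century exceptions apply. Count: 13.

13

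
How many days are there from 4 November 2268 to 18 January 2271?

Day-of-year of November 4, 2268: 309.
Day-of-year of January 18, 2271: 18.
2268 has 366 days, so 366 − 309 = 57 days remain in 2268.
Full years: 2269: 365; 2270: 365. Sum = 730.
Total: 57 + 730 + 18 = 805 days.

805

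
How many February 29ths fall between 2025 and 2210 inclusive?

44

Years divisible by 4: 2028, 2032, …, 2208 — 46 in all.
Of these, 2100, 2200 are divisible by 100 but not 400, so not leap.
Leap years: 46 − 2 = 44.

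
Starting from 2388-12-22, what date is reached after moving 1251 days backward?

2385-07-20

Count 1251 days before December 22, 2388:
July 20, 2385 → July 20, 2386: 365 days.
July 20, 2386 → July 20, 2387: 365 days.
July 20, 2387 → July 20, 2388: 366 days (2388 is a leap year).
July 2388: 31 − 20 = 11 days remain.
Then August (31), September (30), October (31), November (30): 31 + 30 + 31 + 30 = 122 days.
December 1–22, 2388: 22 days.
Residual: 155 days.
Total: 1251 days.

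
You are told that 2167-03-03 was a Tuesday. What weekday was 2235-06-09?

Tuesday

From March 3, 2167 to March 3, 2235: 68 years, of which 16 contain a Feb 29 — 52×365 + 16×366 = 24836 days.
(2200 is not a leap year (divisible by 100 but not 400).)
March 2235: 31 − 3 = 28 days remain.
Then April (30), May (31): 30 + 31 = 61 days.
June 1–9, 2235: 9 days.
Residual: 98 days.
Total: 24934 days.
24934 is a multiple of 7, so 2235-06-09 falls on the same weekday: Tuesday.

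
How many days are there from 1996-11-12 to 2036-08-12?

14518

From November 12, 1996 to November 12, 2035: 39 years, of which 9 contain a Feb 29 — 30×365 + 9×366 = 14244 days.
(2000 is a leap year (divisible by 400).)
November 2035: 30 − 12 = 18 days remain.
Then December (31), January (31), February 2036 (29), March (31), April (30), May (31), June (30), July (31): 31 + 31 + 29 + 31 + 30 + 31 + 30 + 31 = 244 days.
August 1–12, 2036: 12 days.
Residual: 274 days.
Total: 14518 days.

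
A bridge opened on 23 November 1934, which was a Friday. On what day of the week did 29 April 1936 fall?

Wednesday

November 1934: 30 − 23 = 7 days remain.
Then 16 full months totalling 487 days.
April 1–29, 1936: 29 days.
Total: 7 + 487 + 29 = 523 days.
523 mod 7 = 5, so 5 days after Friday is Wednesday.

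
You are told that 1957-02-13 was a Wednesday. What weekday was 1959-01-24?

February 13, 1957 → February 13, 1958: 365 days.
February 1958: 28 − 13 = 15 days remain (1958 is not a leap year, so February has 28 days).
Then 10 full months totalling 306 days.
January 1–24, 1959: 24 days.
Residual: 345 days.
Total: 710 days.
710 mod 7 = 3, so 3 days after Wednesday is Saturday.

Saturday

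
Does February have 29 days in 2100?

2100 is not a leap year (divisible by 100 but not 400).

No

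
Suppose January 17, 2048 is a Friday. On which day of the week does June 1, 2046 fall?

Count forward from the earlier date (June 1, 2046) to the later (January 17, 2048):
Day-of-year of June 1, 2046: 152.
Day-of-year of January 17, 2048: 17.
2046 has 365 days, so 365 − 152 = 213 days remain in 2046.
Full years: 2047: 365. Sum = 365.
Total: 213 + 365 + 17 = 595 days.
595 is a multiple of 7, so June 1, 2046 falls on the same weekday: Friday.

Friday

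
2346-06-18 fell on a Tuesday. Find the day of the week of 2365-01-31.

Sunday

From June 18, 2346 to June 18, 2364: 18 years, of which 5 contain a Feb 29 — 13×365 + 5×366 = 6575 days.
June 2364: 30 − 18 = 12 days remain.
Then July (31), August (31), September (30), October (31), November (30), December (31): 31 + 31 + 30 + 31 + 30 + 31 = 184 days.
January 1–31, 2365: 31 days.
Residual: 227 days.
Total: 6802 days.
6802 mod 7 = 5, so 5 days after Tuesday is Sunday.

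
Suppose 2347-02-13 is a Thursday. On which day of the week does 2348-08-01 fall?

Sunday

February 13, 2347 → February 13, 2348: 365 days.
February 2348: 29 − 13 = 16 days remain (2348 is a leap year, so February has 29 days).
Then March (31), April (30), May (31), June (30), July (31): 31 + 30 + 31 + 30 + 31 = 153 days.
August 1, 2348: 1 day.
Residual: 170 days.
Total: 535 days.
535 mod 7 = 3, so 3 days after Thursday is Sunday.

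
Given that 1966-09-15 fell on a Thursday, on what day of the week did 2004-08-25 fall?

Wednesday

From September 15, 1966 to September 15, 2003: 37 years, of which 9 contain a Feb 29 — 28×365 + 9×366 = 13514 days.
(2000 is a leap year (divisible by 400).)
September 2003: 30 − 15 = 15 days remain.
Then 10 full months totalling 305 days.
August 1–25, 2004: 25 days.
Residual: 345 days.
Total: 13859 days.
13859 mod 7 = 6, so 6 days after Thursday is Wednesday.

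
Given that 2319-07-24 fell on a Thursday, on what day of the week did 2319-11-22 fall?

July 2319: 31 − 24 = 7 days remain.
Then August (31), September (30), October (31): 31 + 30 + 31 = 92 days.
November 1–22, 2319: 22 days.
Total: 7 + 92 + 22 = 121 days.
121 mod 7 = 2, so 2 days after Thursday is Saturday.

Saturday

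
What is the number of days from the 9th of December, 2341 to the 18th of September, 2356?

5397

From December 9, 2341 to December 9, 2355: 14 years, of which 3 contain a Feb 29 — 11×365 + 3×366 = 5113 days.
December 2355: 31 − 9 = 22 days remain.
Then January (31), February 2356 (29), March (31), April (30), May (31), June (30), July (31), August (31): 31 + 29 + 31 + 30 + 31 + 30 + 31 + 31 = 244 days.
September 1–18, 2356: 18 days.
Residual: 284 days.
Total: 5397 days.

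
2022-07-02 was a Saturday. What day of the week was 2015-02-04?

Wednesday

Count forward from the earlier date (February 4, 2015) to the later (July 2, 2022):
Day-of-year of February 4, 2015: 35.
Day-of-year of July 2, 2022: 183.
2015 has 365 days, so 365 − 35 = 330 days remain in 2015.
Full years: 2016: 366; 2017: 365; 2018: 365; 2019: 365; 2020: 366; 2021: 365. Sum = 2192.
Total: 330 + 2192 + 183 = 2705 days.
2705 mod 7 = 3, so 3 days before Saturday is Wednesday.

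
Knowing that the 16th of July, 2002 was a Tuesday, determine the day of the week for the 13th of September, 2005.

Tuesday

July 16, 2002 → July 16, 2003: 365 days.
July 16, 2003 → July 16, 2004: 366 days (2004 is a leap year).
July 16, 2004 → July 16, 2005: 365 days.
July 2005: 31 − 16 = 15 days remain.
Then August (31): 31 days.
September 1–13, 2005: 13 days.
Residual: 59 days.
Total: 1155 days.
1155 is a multiple of 7, so the 13th of September, 2005 falls on the same weekday: Tuesday.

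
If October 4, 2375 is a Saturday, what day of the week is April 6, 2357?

Saturday

Count forward from the earlier date (April 6, 2357) to the later (October 4, 2375):
From April 6, 2357 to April 6, 2375: 18 years, of which 4 contain a Feb 29 — 14×365 + 4×366 = 6574 days.
April 2375: 30 − 6 = 24 days remain.
Then May (31), June (30), July (31), August (31), September (30): 31 + 30 + 31 + 31 + 30 = 153 days.
October 1–4, 2375: 4 days.
Residual: 181 days.
Total: 6755 days.
6755 is a multiple of 7, so April 6, 2357 falls on the same weekday: Saturday.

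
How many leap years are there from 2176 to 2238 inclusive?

15

Years divisible by 4: 2176, 2180, …, 2236 — 16 in all.
Of these, 2200 is divisible by 100 but not 400, so not leap.
Leap years: 16 − 1 = 15.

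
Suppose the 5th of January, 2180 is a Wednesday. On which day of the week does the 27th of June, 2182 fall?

Thursday

Day-of-year of January 5, 2180: 5.
Day-of-year of June 27, 2182: 178.
2180 has 366 days, so 366 − 5 = 361 days remain in 2180.
Full years: 2181: 365. Sum = 365.
Total: 361 + 365 + 178 = 904 days.
904 mod 7 = 1, so 1 day after Wednesday is Thursday.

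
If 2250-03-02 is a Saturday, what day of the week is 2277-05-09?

Day-of-year of March 2, 2250: 61.
Day-of-year of May 9, 2277: 129.
2250 has 365 days, so 365 − 61 = 304 days remain in 2250.
Full years 2251–2276: 19 common + 7 leap = 19×365 + 7×366 = 9497 days.
Total: 304 + 9497 + 129 = 9930 days.
9930 mod 7 = 4, so 4 days after Saturday is Wednesday.

Wednesday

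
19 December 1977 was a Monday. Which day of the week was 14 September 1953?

Monday

Count forward from the earlier date (September 14, 1953) to the later (December 19, 1977):
From September 14, 1953 to September 14, 1977: 24 years, of which 6 contain a Feb 29 — 18×365 + 6×366 = 8766 days.
September 1977: 30 − 14 = 16 days remain.
Then October (31), November (30): 31 + 30 = 61 days.
December 1–19, 1977: 19 days.
Residual: 96 days.
Total: 8862 days.
8862 is a multiple of 7, so 14 September 1953 falls on the same weekday: Monday.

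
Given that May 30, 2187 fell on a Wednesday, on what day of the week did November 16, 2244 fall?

Saturday

From May 30, 2187 to May 30, 2244: 57 years, of which 14 contain a Feb 29 — 43×365 + 14×366 = 20819 days.
(2200 is not a leap year (divisible by 100 but not 400).)
May 2244: 31 − 30 = 1 day remains.
Then June (30), July (31), August (31), September (30), October (31): 30 + 31 + 31 + 30 + 31 = 153 days.
November 1–16, 2244: 16 days.
Residual: 170 days.
Total: 20989 days.
20989 mod 7 = 3, so 3 days after Wednesday is Saturday.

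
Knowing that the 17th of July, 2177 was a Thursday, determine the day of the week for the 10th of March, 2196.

Thursday

From July 17, 2177 to July 17, 2195: 18 years, of which 4 contain a Feb 29 — 14×365 + 4×366 = 6574 days.
July 2195: 31 − 17 = 14 days remain.
Then August (31), September (30), October (31), November (30), December (31), January (31), February 2196 (29): 31 + 30 + 31 + 30 + 31 + 31 + 29 = 213 days.
March 1–10, 2196: 10 days.
Residual: 237 days.
Total: 6811 days.
6811 is a multiple of 7, so the 10th of March, 2196 falls on the same weekday: Thursday.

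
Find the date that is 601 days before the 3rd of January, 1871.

the 12th of May, 1869

Count 601 days before January 3, 1871:
May 12, 1869 → May 12, 1870: 365 days.
May 1870: 31 − 12 = 19 days remain.
Then June (30), July (31), August (31), September (30), October (31), November (30), December (31): 30 + 31 + 31 + 30 + 31 + 30 + 31 = 214 days.
January 1–3, 1871: 3 days.
Residual: 236 days.
Total: 601 days.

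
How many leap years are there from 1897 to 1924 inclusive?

Years divisible by 4 in [1897, 1924]: 1900, 1904, 1908, 1912, 1916, 1920, 1924.
Of these, 1900 is divisible by 100 but not 400, so not leap.
Leap years: 7 − 1 = 6.

6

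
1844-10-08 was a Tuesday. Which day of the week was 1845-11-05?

October 1844: 31 − 8 = 23 days remain.
Then 12 full months totalling 365 days.
November 1–5, 1845: 5 days.
Total: 23 + 365 + 5 = 393 days.
393 mod 7 = 1, so 1 day after Tuesday is Wednesday.

Wednesday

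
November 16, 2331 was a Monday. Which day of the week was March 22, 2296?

Sunday

Count forward from the earlier date (March 22, 2296) to the later (November 16, 2331):
Day-of-year of March 22, 2296: 82.
Day-of-year of November 16, 2331: 320.
2296 has 366 days, so 366 − 82 = 284 days remain in 2296.
Full years 2297–2330: 27 common + 7 leap = 27×365 + 7×366 = 12417 days.
Total: 284 + 12417 + 320 = 13021 days.
13021 mod 7 = 1, so 1 day before Monday is Sunday.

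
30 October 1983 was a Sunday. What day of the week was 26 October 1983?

Count forward from the earlier date (October 26, 1983) to the later (October 30, 1983):
Within October 1983: 30 − 26 = 4 days.
4 mod 7 = 4, so 4 days before Sunday is Wednesday.

Wednesday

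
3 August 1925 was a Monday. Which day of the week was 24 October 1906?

Count forward from the earlier date (October 24, 1906) to the later (August 3, 1925):
Day-of-year of October 24, 1906: 297.
Day-of-year of August 3, 1925: 215.
1906 has 365 days, so 365 − 297 = 68 days remain in 1906.
Full years 1907–1924: 13 common + 5 leap = 13×365 + 5×366 = 6575 days.
Total: 68 + 6575 + 215 = 6858 days.
6858 mod 7 = 5, so 5 days before Monday is Wednesday.

Wednesday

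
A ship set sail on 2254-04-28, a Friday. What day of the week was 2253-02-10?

Thursday

Count forward from the earlier date (February 10, 2253) to the later (April 28, 2254):
Day-of-year of February 10, 2253: 41.
Day-of-year of April 28, 2254: 118.
2253 has 365 days, so 365 − 41 = 324 days remain in 2253.
Total: 324 + 118 = 442 days.
442 mod 7 = 1, so 1 day before Friday is Thursday.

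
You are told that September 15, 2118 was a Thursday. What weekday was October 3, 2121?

Friday

September 15, 2118 → September 15, 2119: 365 days.
September 15, 2119 → September 15, 2120: 366 days (2120 is a leap year).
September 15, 2120 → September 15, 2121: 365 days.
September 2121: 30 − 15 = 15 days remain.
October 1–3, 2121: 3 days.
Residual: 18 days.
Total: 1114 days.
1114 mod 7 = 1, so 1 day after Thursday is Friday.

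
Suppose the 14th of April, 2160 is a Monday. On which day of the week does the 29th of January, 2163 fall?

April 14, 2160 → April 14, 2161: 365 days.
April 14, 2161 → April 14, 2162: 365 days.
April 2162: 30 − 14 = 16 days remain.
Then May (31), June (30), July (31), August (31), September (30), October (31), November (30), December (31): 31 + 30 + 31 + 31 + 30 + 31 + 30 + 31 = 245 days.
January 1–29, 2163: 29 days.
Residual: 290 days.
Total: 1020 days.
1020 mod 7 = 5, so 5 days after Monday is Saturday.

Saturday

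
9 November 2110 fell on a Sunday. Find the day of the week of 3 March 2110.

Count forward from the earlier date (March 3, 2110) to the later (November 9, 2110):
March 2110: 31 − 3 = 28 days remain.
Then April (30), May (31), June (30), July (31), August (31), September (30), October (31): 30 + 31 + 30 + 31 + 31 + 30 + 31 = 214 days.
November 1–9, 2110: 9 days.
Total: 28 + 214 + 9 = 251 days.
251 mod 7 = 6, so 6 days before Sunday is Monday.

Monday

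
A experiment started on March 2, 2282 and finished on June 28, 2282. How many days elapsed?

118

March 2282: 31 − 2 = 29 days remain.
Then April (30), May (31): 30 + 31 = 61 days.
June 1–28, 2282: 28 days.
Total: 29 + 61 + 28 = 118 days.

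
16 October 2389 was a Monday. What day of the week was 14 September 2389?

Count forward from the earlier date (September 14, 2389) to the later (October 16, 2389):
September 2389: 30 − 14 = 16 days remain.
October 1–16, 2389: 16 days.
Total: 16 + 16 = 32 days.
32 mod 7 = 4, so 4 days before Monday is Thursday.

Thursday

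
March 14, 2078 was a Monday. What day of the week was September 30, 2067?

Friday

Count forward from the earlier date (September 30, 2067) to the later (March 14, 2078):
From September 30, 2067 to September 30, 2077: 10 years, of which 3 contain a Feb 29 — 7×365 + 3×366 = 3653 days.
September 2077: 30 − 30 = 0 days remain.
Then October (31), November (30), December (31), January (31), February 2078 (28): 31 + 30 + 31 + 31 + 28 = 151 days.
March 1–14, 2078: 14 days.
Residual: 165 days.
Total: 3818 days.
3818 mod 7 = 3, so 3 days before Monday is Friday.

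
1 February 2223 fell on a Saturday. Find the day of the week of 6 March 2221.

Count forward from the earlier date (March 6, 2221) to the later (February 1, 2223):
Day-of-year of March 6, 2221: 65.
Day-of-year of February 1, 2223: 32.
2221 has 365 days, so 365 − 65 = 300 days remain in 2221.
Full years: 2222: 365. Sum = 365.
Total: 300 + 365 + 32 = 697 days.
697 mod 7 = 4, so 4 days before Saturday is Tuesday.

Tuesday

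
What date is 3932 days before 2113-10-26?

2103-01-20

Count 3932 days before October 26, 2113:
Day-of-year of January 20, 2103: 20.
Day-of-year of October 26, 2113: 299.
2103 has 365 days, so 365 − 20 = 345 days remain in 2103.
Full years 2104–2112: 6 common + 3 leap = 6×365 + 3×366 = 3288 days.
Total: 345 + 3288 + 299 = 3932 days.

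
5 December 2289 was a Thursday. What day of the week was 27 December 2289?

Within December 2289: 27 − 5 = 22 days.
22 mod 7 = 1, so 1 day after Thursday is Friday.

Friday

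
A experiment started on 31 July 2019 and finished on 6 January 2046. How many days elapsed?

Day-of-year of July 31, 2019: 212.
Day-of-year of January 6, 2046: 6.
2019 has 365 days, so 365 − 212 = 153 days remain in 2019.
Full years 2020–2045: 19 common + 7 leap = 19×365 + 7×366 = 9497 days.
Total: 153 + 9497 + 6 = 9656 days.

9656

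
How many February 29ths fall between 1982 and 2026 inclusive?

Years divisible by 4 in [1982, 2026]: 1984, 1988, 1992, 1996, 2000, 2004, 2008, 2012, 2016, 2020, 2024.
2000 is divisible by 400, so still leap.
No century exceptions apply. Count: 11.

11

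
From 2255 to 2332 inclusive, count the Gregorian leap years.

19

Years divisible by 4: 2256, 2260, …, 2332 — 20 in all.
Of these, 2300 is divisible by 100 but not 400, so not leap.
Leap years: 20 − 1 = 19.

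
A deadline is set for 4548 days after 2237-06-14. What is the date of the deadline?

2249-11-26

Count 4548 days after June 14, 2237:
Day-of-year of June 14, 2237: 165.
Day-of-year of November 26, 2249: 330.
2237 has 365 days, so 365 − 165 = 200 days remain in 2237.
Full years 2238–2248: 8 common + 3 leap = 8×365 + 3×366 = 4018 days.
Total: 200 + 4018 + 330 = 4548 days.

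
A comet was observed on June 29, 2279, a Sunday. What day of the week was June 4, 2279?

Count forward from the earlier date (June 4, 2279) to the later (June 29, 2279):
Within June 2279: 29 − 4 = 25 days.
25 mod 7 = 4, so 4 days before Sunday is Wednesday.

Wednesday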